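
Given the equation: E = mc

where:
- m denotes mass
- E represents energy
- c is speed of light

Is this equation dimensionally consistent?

No

m (mass) has dimensions [M].
E (energy) has dimensions [L^2 M T^-2].
c (speed of light) has dimensions [L T^-1].

Left side: [L^2 M T^-2]
Right side: [L M T^-1]

The two sides have different dimensions, so the equation is NOT dimensionally consistent.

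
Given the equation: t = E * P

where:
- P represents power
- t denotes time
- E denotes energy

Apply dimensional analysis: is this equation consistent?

No

P (power) has dimensions [L^2 M T^-3].
t (time) has dimensions [T].
E (energy) has dimensions [L^2 M T^-2].

Left side: [T]
Right side: [L^4 M^2 T^-5]

The two sides have different dimensions, so the equation is NOT dimensionally consistent.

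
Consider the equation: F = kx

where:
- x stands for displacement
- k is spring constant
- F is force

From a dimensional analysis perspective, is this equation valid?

Yes

x (displacement) has dimensions [L].
k (spring constant) has dimensions [M T^-2].
F (force) has dimensions [L M T^-2].

Left side: [L M T^-2]
Right side: [L M T^-2]

Both sides have the same dimensions, so the equation is dimensionally consistent.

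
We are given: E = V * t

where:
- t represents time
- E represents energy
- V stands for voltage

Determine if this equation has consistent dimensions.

No

t (time) has dimensions [T].
E (energy) has dimensions [L^2 M T^-2].
V (voltage) has dimensions [I^-1 L^2 M T^-3].

Left side: [L^2 M T^-2]
Right side: [I^-1 L^2 M T^-2]

The two sides have different dimensions, so the equation is NOT dimensionally consistent.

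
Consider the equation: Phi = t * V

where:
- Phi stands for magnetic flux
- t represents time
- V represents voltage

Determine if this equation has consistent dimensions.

Yes

Phi (magnetic flux) has dimensions [I^-1 L^2 M T^-2].
t (time) has dimensions [T].
V (voltage) has dimensions [I^-1 L^2 M T^-3].

Left side: [I^-1 L^2 M T^-2]
Right side: [I^-1 L^2 M T^-2]

Both sides have the same dimensions, so the equation is dimensionally consistent.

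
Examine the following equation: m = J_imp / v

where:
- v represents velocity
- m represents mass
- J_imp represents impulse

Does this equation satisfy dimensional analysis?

Yes

v (velocity) has dimensions [L T^-1].
m (mass) has dimensions [M].
J_imp (impulse) has dimensions [L M T^-1].

Left side: [M]
Right side: [M]

Both sides have the same dimensions, so the equation is dimensionally consistent.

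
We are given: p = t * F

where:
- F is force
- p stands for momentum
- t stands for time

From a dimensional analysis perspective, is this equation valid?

Yes

F (force) has dimensions [L M T^-2].
p (momentum) has dimensions [L M T^-1].
t (time) has dimensions [T].

Left side: [L M T^-1]
Right side: [L M T^-1]

Both sides have the same dimensions, so the equation is dimensionally consistent.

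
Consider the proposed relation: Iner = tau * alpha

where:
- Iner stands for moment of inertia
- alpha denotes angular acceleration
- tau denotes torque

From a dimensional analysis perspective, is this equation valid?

No

Iner (moment of inertia) has dimensions [L^2 M].
alpha (angular acceleration) has dimensions [T^-2].
tau (torque) has dimensions [L^2 M T^-2].

Left side: [L^2 M]
Right side: [L^2 M T^-4]

The two sides have different dimensions, so the equation is NOT dimensionally consistent.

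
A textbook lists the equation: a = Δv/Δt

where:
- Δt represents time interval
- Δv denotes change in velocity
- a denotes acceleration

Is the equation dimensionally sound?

Yes

Δt (time interval) has dimensions [T].
Δv (change in velocity) has dimensions [L T^-1].
a (acceleration) has dimensions [L T^-2].

Left side: [L T^-2]
Right side: [L T^-2]

Both sides have the same dimensions, so the equation is dimensionally consistent.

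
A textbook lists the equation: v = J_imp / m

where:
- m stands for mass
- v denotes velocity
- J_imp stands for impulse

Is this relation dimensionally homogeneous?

Yes

m (mass) has dimensions [M].
v (velocity) has dimensions [L T^-1].
J_imp (impulse) has dimensions [L M T^-1].

Left side: [L T^-1]
Right side: [L T^-1]

Both sides have the same dimensions, so the equation is dimensionally consistent.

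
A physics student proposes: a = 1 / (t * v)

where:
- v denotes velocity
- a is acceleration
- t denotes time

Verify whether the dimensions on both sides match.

No

v (velocity) has dimensions [L T^-1].
a (acceleration) has dimensions [L T^-2].
t (time) has dimensions [T].

Left side: [L T^-2]
Right side: [L^-1]

The two sides have different dimensions, so the equation is NOT dimensionally consistent.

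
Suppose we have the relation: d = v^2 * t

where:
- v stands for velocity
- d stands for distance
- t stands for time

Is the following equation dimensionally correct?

No

v (velocity) has dimensions [L T^-1].
d (distance) has dimensions [L].
t (time) has dimensions [T].

Left side: [L]
Right side: [L^2 T^-1]

The two sides have different dimensions, so the equation is NOT dimensionally consistent.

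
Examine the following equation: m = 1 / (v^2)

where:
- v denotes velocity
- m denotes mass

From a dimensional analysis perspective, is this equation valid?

No

v (velocity) has dimensions [L T^-1].
m (mass) has dimensions [M].

Left side: [M]
Right side: [L^-2 T^2]

The two sides have different dimensions, so the equation is NOT dimensionally consistent.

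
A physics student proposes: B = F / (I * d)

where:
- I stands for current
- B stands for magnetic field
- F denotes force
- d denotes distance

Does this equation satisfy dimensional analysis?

Yes

I (current) has dimensions [I].
B (magnetic field) has dimensions [I^-1 M T^-2].
F (force) has dimensions [L M T^-2].
d (distance) has dimensions [L].

Left side: [I^-1 M T^-2]
Right side: [I^-1 M T^-2]

Both sides have the same dimensions, so the equation is dimensionally consistent.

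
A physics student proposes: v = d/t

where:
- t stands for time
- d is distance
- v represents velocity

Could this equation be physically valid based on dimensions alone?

Yes

t (time) has dimensions [T].
d (distance) has dimensions [L].
v (velocity) has dimensions [L T^-1].

Left side: [L T^-1]
Right side: [L T^-1]

Both sides have the same dimensions, so the equation is dimensionally consistent.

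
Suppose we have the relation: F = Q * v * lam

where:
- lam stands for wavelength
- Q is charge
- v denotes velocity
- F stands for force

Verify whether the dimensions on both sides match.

No

lam (wavelength) has dimensions [L].
Q (charge) has dimensions [I T].
v (velocity) has dimensions [L T^-1].
F (force) has dimensions [L M T^-2].

Left side: [L M T^-2]
Right side: [I L^2]

The two sides have different dimensions, so the equation is NOT dimensionally consistent.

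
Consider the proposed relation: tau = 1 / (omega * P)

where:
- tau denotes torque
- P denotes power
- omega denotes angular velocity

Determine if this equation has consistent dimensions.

No

tau (torque) has dimensions [L^2 M T^-2].
P (power) has dimensions [L^2 M T^-3].
omega (angular velocity) has dimensions [T^-1].

Left side: [L^2 M T^-2]
Right side: [L^-2 M^-1 T^4]

The two sides have different dimensions, so the equation is NOT dimensionally consistent.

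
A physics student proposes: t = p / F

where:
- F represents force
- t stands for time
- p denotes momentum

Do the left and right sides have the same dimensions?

Yes

F (force) has dimensions [L M T^-2].
t (time) has dimensions [T].
p (momentum) has dimensions [L M T^-1].

Left side: [T]
Right side: [T]

Both sides have the same dimensions, so the equation is dimensionally consistent.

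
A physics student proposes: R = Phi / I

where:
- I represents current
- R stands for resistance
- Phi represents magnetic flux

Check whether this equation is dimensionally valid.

No

I (current) has dimensions [I].
R (resistance) has dimensions [I^-2 L^2 M T^-3].
Phi (magnetic flux) has dimensions [I^-1 L^2 M T^-2].

Left side: [I^-2 L^2 M T^-3]
Right side: [I^-2 L^2 M T^-2]

The two sides have different dimensions, so the equation is NOT dimensionally consistent.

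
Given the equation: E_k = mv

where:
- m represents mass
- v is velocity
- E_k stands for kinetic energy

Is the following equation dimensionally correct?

No

m (mass) has dimensions [M].
v (velocity) has dimensions [L T^-1].
E_k (kinetic energy) has dimensions [L^2 M T^-2].

Left side: [L^2 M T^-2]
Right side: [L M T^-1]

The two sides have different dimensions, so the equation is NOT dimensionally consistent.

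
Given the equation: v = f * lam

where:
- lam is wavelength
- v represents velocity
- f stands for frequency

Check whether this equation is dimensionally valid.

Yes

lam (wavelength) has dimensions [L].
v (velocity) has dimensions [L T^-1].
f (frequency) has dimensions [T^-1].

Left side: [L T^-1]
Right side: [L T^-1]

Both sides have the same dimensions, so the equation is dimensionally consistent.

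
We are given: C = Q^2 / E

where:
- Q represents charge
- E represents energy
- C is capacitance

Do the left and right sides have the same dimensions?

Yes

Q (charge) has dimensions [I T].
E (energy) has dimensions [L^2 M T^-2].
C (capacitance) has dimensions [I^2 L^-2 M^-1 T^4].

Left side: [I^2 L^-2 M^-1 T^4]
Right side: [I^2 L^-2 M^-1 T^4]

Both sides have the same dimensions, so the equation is dimensionally consistent.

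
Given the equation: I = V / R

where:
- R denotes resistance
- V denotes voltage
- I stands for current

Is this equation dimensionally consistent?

Yes

R (resistance) has dimensions [I^-2 L^2 M T^-3].
V (voltage) has dimensions [I^-1 L^2 M T^-3].
I (current) has dimensions [I].

Left side: [I]
Right side: [I]

Both sides have the same dimensions, so the equation is dimensionally consistent.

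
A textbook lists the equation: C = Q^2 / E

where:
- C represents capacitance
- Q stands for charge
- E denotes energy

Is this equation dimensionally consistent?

Yes

C (capacitance) has dimensions [I^2 L^-2 M^-1 T^4].
Q (charge) has dimensions [I T].
E (energy) has dimensions [L^2 M T^-2].

Left side: [I^2 L^-2 M^-1 T^4]
Right side: [I^2 L^-2 M^-1 T^4]

Both sides have the same dimensions, so the equation is dimensionally consistent.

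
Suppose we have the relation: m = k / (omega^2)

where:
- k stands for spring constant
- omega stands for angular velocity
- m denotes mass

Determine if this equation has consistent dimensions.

Yes

k (spring constant) has dimensions [M T^-2].
omega (angular velocity) has dimensions [T^-1].
m (mass) has dimensions [M].

Left side: [M]
Right side: [M]

Both sides have the same dimensions, so the equation is dimensionally consistent.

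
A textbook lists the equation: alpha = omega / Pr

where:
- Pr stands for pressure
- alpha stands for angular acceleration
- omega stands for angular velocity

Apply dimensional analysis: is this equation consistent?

No

Pr (pressure) has dimensions [L^-1 M T^-2].
alpha (angular acceleration) has dimensions [T^-2].
omega (angular velocity) has dimensions [T^-1].

Left side: [T^-2]
Right side: [L M^-1 T]

The two sides have different dimensions, so the equation is NOT dimensionally consistent.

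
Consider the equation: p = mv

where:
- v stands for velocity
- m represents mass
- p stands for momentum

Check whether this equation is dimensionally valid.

Yes

v (velocity) has dimensions [L T^-1].
m (mass) has dimensions [M].
p (momentum) has dimensions [L M T^-1].

Left side: [L M T^-1]
Right side: [L M T^-1]

Both sides have the same dimensions, so the equation is dimensionally consistent.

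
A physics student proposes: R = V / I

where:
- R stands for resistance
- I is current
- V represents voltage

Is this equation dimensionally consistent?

Yes

R (resistance) has dimensions [I^-2 L^2 M T^-3].
I (current) has dimensions [I].
V (voltage) has dimensions [I^-1 L^2 M T^-3].

Left side: [I^-2 L^2 M T^-3]
Right side: [I^-2 L^2 M T^-3]

Both sides have the same dimensions, so the equation is dimensionally consistent.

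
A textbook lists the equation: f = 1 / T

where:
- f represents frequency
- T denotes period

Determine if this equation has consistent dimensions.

Yes

f (frequency) has dimensions [T^-1].
T (period) has dimensions [T].

Left side: [T^-1]
Right side: [T^-1]

Both sides have the same dimensions, so the equation is dimensionally consistent.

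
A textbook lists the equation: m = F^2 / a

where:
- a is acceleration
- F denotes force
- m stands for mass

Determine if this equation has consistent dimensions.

No

a (acceleration) has dimensions [L T^-2].
F (force) has dimensions [L M T^-2].
m (mass) has dimensions [M].

Left side: [M]
Right side: [L M^2 T^-2]

The two sides have different dimensions, so the equation is NOT dimensionally consistent.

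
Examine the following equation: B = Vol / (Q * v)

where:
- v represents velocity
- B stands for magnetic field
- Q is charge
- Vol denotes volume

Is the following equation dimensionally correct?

No

v (velocity) has dimensions [L T^-1].
B (magnetic field) has dimensions [I^-1 M T^-2].
Q (charge) has dimensions [I T].
Vol (volume) has dimensions [L^3].

Left side: [I^-1 M T^-2]
Right side: [I^-1 L^2]

The two sides have different dimensions, so the equation is NOT dimensionally consistent.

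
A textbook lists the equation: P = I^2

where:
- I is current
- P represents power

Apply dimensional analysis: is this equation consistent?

No

I (current) has dimensions [I].
P (power) has dimensions [L^2 M T^-3].

Left side: [L^2 M T^-3]
Right side: [I^2]

The two sides have different dimensions, so the equation is NOT dimensionally consistent.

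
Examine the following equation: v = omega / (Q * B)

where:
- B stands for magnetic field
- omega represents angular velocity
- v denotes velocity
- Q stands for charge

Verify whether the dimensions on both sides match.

No

B (magnetic field) has dimensions [I^-1 M T^-2].
omega (angular velocity) has dimensions [T^-1].
v (velocity) has dimensions [L T^-1].
Q (charge) has dimensions [I T].

Left side: [L T^-1]
Right side: [M^-1]

The two sides have different dimensions, so the equation is NOT dimensionally consistent.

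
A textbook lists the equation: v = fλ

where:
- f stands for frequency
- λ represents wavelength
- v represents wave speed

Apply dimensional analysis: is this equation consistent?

Yes

f (frequency) has dimensions [T^-1].
λ (wavelength) has dimensions [L].
v (wave speed) has dimensions [L T^-1].

Left side: [L T^-1]
Right side: [L T^-1]

Both sides have the same dimensions, so the equation is dimensionally consistent.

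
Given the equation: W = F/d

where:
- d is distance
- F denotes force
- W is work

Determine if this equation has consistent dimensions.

No

d (distance) has dimensions [L].
F (force) has dimensions [L M T^-2].
W (work) has dimensions [L^2 M T^-2].

Left side: [L^2 M T^-2]
Right side: [M T^-2]

The two sides have different dimensions, so the equation is NOT dimensionally consistent.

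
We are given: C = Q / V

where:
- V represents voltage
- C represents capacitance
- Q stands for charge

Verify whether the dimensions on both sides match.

Yes

V (voltage) has dimensions [I^-1 L^2 M T^-3].
C (capacitance) has dimensions [I^2 L^-2 M^-1 T^4].
Q (charge) has dimensions [I T].

Left side: [I^2 L^-2 M^-1 T^4]
Right side: [I^2 L^-2 M^-1 T^4]

Both sides have the same dimensions, so the equation is dimensionally consistent.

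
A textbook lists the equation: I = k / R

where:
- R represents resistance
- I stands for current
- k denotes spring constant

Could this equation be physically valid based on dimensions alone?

No

R (resistance) has dimensions [I^-2 L^2 M T^-3].
I (current) has dimensions [I].
k (spring constant) has dimensions [M T^-2].

Left side: [I]
Right side: [I^2 L^-2 T]

The two sides have different dimensions, so the equation is NOT dimensionally consistent.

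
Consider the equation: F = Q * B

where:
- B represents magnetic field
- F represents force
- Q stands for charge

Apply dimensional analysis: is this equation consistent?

No

B (magnetic field) has dimensions [I^-1 M T^-2].
F (force) has dimensions [L M T^-2].
Q (charge) has dimensions [I T].

Left side: [L M T^-2]
Right side: [M T^-1]

The two sides have different dimensions, so the equation is NOT dimensionally consistent.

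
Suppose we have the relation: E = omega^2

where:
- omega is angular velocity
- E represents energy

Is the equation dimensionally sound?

No

omega (angular velocity) has dimensions [T^-1].
E (energy) has dimensions [L^2 M T^-2].

Left side: [L^2 M T^-2]
Right side: [T^-2]

The two sides have different dimensions, so the equation is NOT dimensionally consistent.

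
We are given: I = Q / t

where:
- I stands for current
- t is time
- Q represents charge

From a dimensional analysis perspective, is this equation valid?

Yes

I (current) has dimensions [I].
t (time) has dimensions [T].
Q (charge) has dimensions [I T].

Left side: [I]
Right side: [I]

Both sides have the same dimensions, so the equation is dimensionally consistent.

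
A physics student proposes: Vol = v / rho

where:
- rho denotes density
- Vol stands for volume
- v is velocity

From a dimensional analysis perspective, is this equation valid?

No

rho (density) has dimensions [L^-3 M].
Vol (volume) has dimensions [L^3].
v (velocity) has dimensions [L T^-1].

Left side: [L^3]
Right side: [L^4 M^-1 T^-1]

The two sides have different dimensions, so the equation is NOT dimensionally consistent.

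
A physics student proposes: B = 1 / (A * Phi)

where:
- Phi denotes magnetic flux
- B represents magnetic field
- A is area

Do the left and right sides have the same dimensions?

No

Phi (magnetic flux) has dimensions [I^-1 L^2 M T^-2].
B (magnetic field) has dimensions [I^-1 M T^-2].
A (area) has dimensions [L^2].

Left side: [I^-1 M T^-2]
Right side: [I L^-4 M^-1 T^2]

The two sides have different dimensions, so the equation is NOT dimensionally consistent.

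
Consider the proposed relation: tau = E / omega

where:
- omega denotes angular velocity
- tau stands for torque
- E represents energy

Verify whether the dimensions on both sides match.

No

omega (angular velocity) has dimensions [T^-1].
tau (torque) has dimensions [L^2 M T^-2].
E (energy) has dimensions [L^2 M T^-2].

Left side: [L^2 M T^-2]
Right side: [L^2 M T^-1]

The two sides have different dimensions, so the equation is NOT dimensionally consistent.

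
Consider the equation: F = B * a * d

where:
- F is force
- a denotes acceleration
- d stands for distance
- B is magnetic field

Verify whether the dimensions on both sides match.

No

F (force) has dimensions [L M T^-2].
a (acceleration) has dimensions [L T^-2].
d (distance) has dimensions [L].
B (magnetic field) has dimensions [I^-1 M T^-2].

Left side: [L M T^-2]
Right side: [I^-1 L^2 M T^-4]

The two sides have different dimensions, so the equation is NOT dimensionally consistent.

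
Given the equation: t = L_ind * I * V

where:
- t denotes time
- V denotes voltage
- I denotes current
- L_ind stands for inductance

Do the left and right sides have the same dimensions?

No

t (time) has dimensions [T].
V (voltage) has dimensions [I^-1 L^2 M T^-3].
I (current) has dimensions [I].
L_ind (inductance) has dimensions [I^-2 L^2 M T^-2].

Left side: [T]
Right side: [I^-2 L^4 M^2 T^-5]

The two sides have different dimensions, so the equation is NOT dimensionally consistent.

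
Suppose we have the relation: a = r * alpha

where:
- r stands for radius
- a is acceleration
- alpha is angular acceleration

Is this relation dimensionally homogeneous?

Yes

r (radius) has dimensions [L].
a (acceleration) has dimensions [L T^-2].
alpha (angular acceleration) has dimensions [T^-2].

Left side: [L T^-2]
Right side: [L T^-2]

Both sides have the same dimensions, so the equation is dimensionally consistent.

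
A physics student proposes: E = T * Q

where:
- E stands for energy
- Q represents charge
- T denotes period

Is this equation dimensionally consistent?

No

E (energy) has dimensions [L^2 M T^-2].
Q (charge) has dimensions [I T].
T (period) has dimensions [T].

Left side: [L^2 M T^-2]
Right side: [I T^2]

The two sides have different dimensions, so the equation is NOT dimensionally consistent.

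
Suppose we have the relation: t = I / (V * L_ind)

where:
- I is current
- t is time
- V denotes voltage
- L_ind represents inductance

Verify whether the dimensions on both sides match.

No

I (current) has dimensions [I].
t (time) has dimensions [T].
V (voltage) has dimensions [I^-1 L^2 M T^-3].
L_ind (inductance) has dimensions [I^-2 L^2 M T^-2].

Left side: [T]
Right side: [I^4 L^-4 M^-2 T^5]

The two sides have different dimensions, so the equation is NOT dimensionally consistent.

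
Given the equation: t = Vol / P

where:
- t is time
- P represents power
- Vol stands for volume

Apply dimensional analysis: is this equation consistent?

No

t (time) has dimensions [T].
P (power) has dimensions [L^2 M T^-3].
Vol (volume) has dimensions [L^3].

Left side: [T]
Right side: [L M^-1 T^3]

The two sides have different dimensions, so the equation is NOT dimensionally consistent.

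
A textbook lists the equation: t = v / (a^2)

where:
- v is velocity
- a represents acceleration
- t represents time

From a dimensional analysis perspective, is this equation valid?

No

v (velocity) has dimensions [L T^-1].
a (acceleration) has dimensions [L T^-2].
t (time) has dimensions [T].

Left side: [T]
Right side: [L^-1 T^3]

The two sides have different dimensions, so the equation is NOT dimensionally consistent.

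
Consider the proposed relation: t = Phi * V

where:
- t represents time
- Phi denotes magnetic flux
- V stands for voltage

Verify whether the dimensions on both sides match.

No

t (time) has dimensions [T].
Phi (magnetic flux) has dimensions [I^-1 L^2 M T^-2].
V (voltage) has dimensions [I^-1 L^2 M T^-3].

Left side: [T]
Right side: [I^-2 L^4 M^2 T^-5]

The two sides have different dimensions, so the equation is NOT dimensionally consistent.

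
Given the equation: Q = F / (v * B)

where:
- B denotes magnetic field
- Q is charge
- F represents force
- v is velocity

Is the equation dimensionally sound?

Yes

B (magnetic field) has dimensions [I^-1 M T^-2].
Q (charge) has dimensions [I T].
F (force) has dimensions [L M T^-2].
v (velocity) has dimensions [L T^-1].

Left side: [I T]
Right side: [I T]

Both sides have the same dimensions, so the equation is dimensionally consistent.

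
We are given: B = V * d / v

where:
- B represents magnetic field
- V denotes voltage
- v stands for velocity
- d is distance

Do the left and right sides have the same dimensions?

No

B (magnetic field) has dimensions [I^-1 M T^-2].
V (voltage) has dimensions [I^-1 L^2 M T^-3].
v (velocity) has dimensions [L T^-1].
d (distance) has dimensions [L].

Left side: [I^-1 M T^-2]
Right side: [I^-1 L^2 M T^-2]

The two sides have different dimensions, so the equation is NOT dimensionally consistent.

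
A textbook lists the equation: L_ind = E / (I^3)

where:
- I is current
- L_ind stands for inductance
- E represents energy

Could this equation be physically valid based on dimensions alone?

No

I (current) has dimensions [I].
L_ind (inductance) has dimensions [I^-2 L^2 M T^-2].
E (energy) has dimensions [L^2 M T^-2].

Left side: [I^-2 L^2 M T^-2]
Right side: [I^-3 L^2 M T^-2]

The two sides have different dimensions, so the equation is NOT dimensionally consistent.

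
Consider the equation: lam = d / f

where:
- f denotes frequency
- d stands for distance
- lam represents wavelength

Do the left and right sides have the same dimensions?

No

f (frequency) has dimensions [T^-1].
d (distance) has dimensions [L].
lam (wavelength) has dimensions [L].

Left side: [L]
Right side: [L T]

The two sides have different dimensions, so the equation is NOT dimensionally consistent.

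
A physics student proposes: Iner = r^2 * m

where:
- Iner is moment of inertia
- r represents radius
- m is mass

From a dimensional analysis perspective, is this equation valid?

Yes

Iner (moment of inertia) has dimensions [L^2 M].
r (radius) has dimensions [L].
m (mass) has dimensions [M].

Left side: [L^2 M]
Right side: [L^2 M]

Both sides have the same dimensions, so the equation is dimensionally consistent.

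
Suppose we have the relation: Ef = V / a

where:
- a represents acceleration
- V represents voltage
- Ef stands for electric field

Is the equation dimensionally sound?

No

a (acceleration) has dimensions [L T^-2].
V (voltage) has dimensions [I^-1 L^2 M T^-3].
Ef (electric field) has dimensions [I^-1 L M T^-3].

Left side: [I^-1 L M T^-3]
Right side: [I^-1 L M T^-1]

The two sides have different dimensions, so the equation is NOT dimensionally consistent.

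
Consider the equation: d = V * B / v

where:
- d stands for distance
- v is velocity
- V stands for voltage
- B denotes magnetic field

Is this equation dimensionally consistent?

No

d (distance) has dimensions [L].
v (velocity) has dimensions [L T^-1].
V (voltage) has dimensions [I^-1 L^2 M T^-3].
B (magnetic field) has dimensions [I^-1 M T^-2].

Left side: [L]
Right side: [I^-2 L M^2 T^-4]

The two sides have different dimensions, so the equation is NOT dimensionally consistent.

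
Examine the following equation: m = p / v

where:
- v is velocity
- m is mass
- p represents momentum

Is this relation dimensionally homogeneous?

Yes

v (velocity) has dimensions [L T^-1].
m (mass) has dimensions [M].
p (momentum) has dimensions [L M T^-1].

Left side: [M]
Right side: [M]

Both sides have the same dimensions, so the equation is dimensionally consistent.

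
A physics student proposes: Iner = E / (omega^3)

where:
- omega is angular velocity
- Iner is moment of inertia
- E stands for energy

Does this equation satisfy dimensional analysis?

No

omega (angular velocity) has dimensions [T^-1].
Iner (moment of inertia) has dimensions [L^2 M].
E (energy) has dimensions [L^2 M T^-2].

Left side: [L^2 M]
Right side: [L^2 M T]

The two sides have different dimensions, so the equation is NOT dimensionally consistent.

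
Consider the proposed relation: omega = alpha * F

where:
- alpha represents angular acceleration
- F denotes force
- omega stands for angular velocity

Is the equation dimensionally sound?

No

alpha (angular acceleration) has dimensions [T^-2].
F (force) has dimensions [L M T^-2].
omega (angular velocity) has dimensions [T^-1].

Left side: [T^-1]
Right side: [L M T^-4]

The two sides have different dimensions, so the equation is NOT dimensionally consistent.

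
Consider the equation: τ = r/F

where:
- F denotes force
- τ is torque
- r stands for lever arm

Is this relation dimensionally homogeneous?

No

F (force) has dimensions [L M T^-2].
τ (torque) has dimensions [L^2 M T^-2].
r (lever arm) has dimensions [L].

Left side: [L^2 M T^-2]
Right side: [M^-1 T^2]

The two sides have different dimensions, so the equation is NOT dimensionally consistent.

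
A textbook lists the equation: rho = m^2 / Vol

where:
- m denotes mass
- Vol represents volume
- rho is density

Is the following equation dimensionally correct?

No

m (mass) has dimensions [M].
Vol (volume) has dimensions [L^3].
rho (density) has dimensions [L^-3 M].

Left side: [L^-3 M]
Right side: [L^-3 M^2]

The two sides have different dimensions, so the equation is NOT dimensionally consistent.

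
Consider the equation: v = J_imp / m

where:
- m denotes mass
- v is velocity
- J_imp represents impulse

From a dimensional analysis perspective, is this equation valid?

Yes

m (mass) has dimensions [M].
v (velocity) has dimensions [L T^-1].
J_imp (impulse) has dimensions [L M T^-1].

Left side: [L T^-1]
Right side: [L T^-1]

Both sides have the same dimensions, so the equation is dimensionally consistent.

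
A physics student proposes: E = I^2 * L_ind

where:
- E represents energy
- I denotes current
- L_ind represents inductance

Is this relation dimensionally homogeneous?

Yes

E (energy) has dimensions [L^2 M T^-2].
I (current) has dimensions [I].
L_ind (inductance) has dimensions [I^-2 L^2 M T^-2].

Left side: [L^2 M T^-2]
Right side: [L^2 M T^-2]

Both sides have the same dimensions, so the equation is dimensionally consistent.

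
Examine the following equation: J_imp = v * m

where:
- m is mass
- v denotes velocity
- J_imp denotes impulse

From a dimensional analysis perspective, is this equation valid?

Yes

m (mass) has dimensions [M].
v (velocity) has dimensions [L T^-1].
J_imp (impulse) has dimensions [L M T^-1].

Left side: [L M T^-1]
Right side: [L M T^-1]

Both sides have the same dimensions, so the equation is dimensionally consistent.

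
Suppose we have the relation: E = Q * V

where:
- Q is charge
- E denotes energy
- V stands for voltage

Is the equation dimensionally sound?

Yes

Q (charge) has dimensions [I T].
E (energy) has dimensions [L^2 M T^-2].
V (voltage) has dimensions [I^-1 L^2 M T^-3].

Left side: [L^2 M T^-2]
Right side: [L^2 M T^-2]

Both sides have the same dimensions, so the equation is dimensionally consistent.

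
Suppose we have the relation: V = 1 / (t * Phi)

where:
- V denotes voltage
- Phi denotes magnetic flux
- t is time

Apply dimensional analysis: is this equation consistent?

No

V (voltage) has dimensions [I^-1 L^2 M T^-3].
Phi (magnetic flux) has dimensions [I^-1 L^2 M T^-2].
t (time) has dimensions [T].

Left side: [I^-1 L^2 M T^-3]
Right side: [I L^-2 M^-1 T]

The two sides have different dimensions, so the equation is NOT dimensionally consistent.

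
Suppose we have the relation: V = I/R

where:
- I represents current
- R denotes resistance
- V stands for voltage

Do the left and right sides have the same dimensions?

No

I (current) has dimensions [I].
R (resistance) has dimensions [I^-2 L^2 M T^-3].
V (voltage) has dimensions [I^-1 L^2 M T^-3].

Left side: [I^-1 L^2 M T^-3]
Right side: [I^3 L^-2 M^-1 T^3]

The two sides have different dimensions, so the equation is NOT dimensionally consistent.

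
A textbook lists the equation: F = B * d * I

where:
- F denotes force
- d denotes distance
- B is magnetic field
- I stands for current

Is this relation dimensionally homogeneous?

Yes

F (force) has dimensions [L M T^-2].
d (distance) has dimensions [L].
B (magnetic field) has dimensions [I^-1 M T^-2].
I (current) has dimensions [I].

Left side: [L M T^-2]
Right side: [L M T^-2]

Both sides have the same dimensions, so the equation is dimensionally consistent.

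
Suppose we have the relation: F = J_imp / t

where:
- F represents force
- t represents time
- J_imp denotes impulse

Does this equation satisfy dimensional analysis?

Yes

F (force) has dimensions [L M T^-2].
t (time) has dimensions [T].
J_imp (impulse) has dimensions [L M T^-1].

Left side: [L M T^-2]
Right side: [L M T^-2]

Both sides have the same dimensions, so the equation is dimensionally consistent.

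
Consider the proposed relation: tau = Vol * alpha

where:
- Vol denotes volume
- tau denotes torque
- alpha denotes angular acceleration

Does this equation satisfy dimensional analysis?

No

Vol (volume) has dimensions [L^3].
tau (torque) has dimensions [L^2 M T^-2].
alpha (angular acceleration) has dimensions [T^-2].

Left side: [L^2 M T^-2]
Right side: [L^3 T^-2]

The two sides have different dimensions, so the equation is NOT dimensionally consistent.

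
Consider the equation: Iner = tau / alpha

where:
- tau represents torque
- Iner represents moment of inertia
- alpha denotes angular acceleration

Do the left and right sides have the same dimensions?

Yes

tau (torque) has dimensions [L^2 M T^-2].
Iner (moment of inertia) has dimensions [L^2 M].
alpha (angular acceleration) has dimensions [T^-2].

Left side: [L^2 M]
Right side: [L^2 M]

Both sides have the same dimensions, so the equation is dimensionally consistent.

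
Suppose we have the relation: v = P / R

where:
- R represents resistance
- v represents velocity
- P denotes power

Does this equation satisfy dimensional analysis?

No

R (resistance) has dimensions [I^-2 L^2 M T^-3].
v (velocity) has dimensions [L T^-1].
P (power) has dimensions [L^2 M T^-3].

Left side: [L T^-1]
Right side: [I^2]

The two sides have different dimensions, so the equation is NOT dimensionally consistent.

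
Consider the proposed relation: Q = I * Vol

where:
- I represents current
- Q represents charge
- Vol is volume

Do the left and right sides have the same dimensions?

No

I (current) has dimensions [I].
Q (charge) has dimensions [I T].
Vol (volume) has dimensions [L^3].

Left side: [I T]
Right side: [I L^3]

The two sides have different dimensions, so the equation is NOT dimensionally consistent.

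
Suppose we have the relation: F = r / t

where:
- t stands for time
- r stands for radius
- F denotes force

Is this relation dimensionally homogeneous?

No

t (time) has dimensions [T].
r (radius) has dimensions [L].
F (force) has dimensions [L M T^-2].

Left side: [L M T^-2]
Right side: [L T^-1]

The two sides have different dimensions, so the equation is NOT dimensionally consistent.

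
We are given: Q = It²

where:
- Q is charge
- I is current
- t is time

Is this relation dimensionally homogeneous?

No

Q (charge) has dimensions [I T].
I (current) has dimensions [I].
t (time) has dimensions [T].

Left side: [I T]
Right side: [I T^2]

The two sides have different dimensions, so the equation is NOT dimensionally consistent.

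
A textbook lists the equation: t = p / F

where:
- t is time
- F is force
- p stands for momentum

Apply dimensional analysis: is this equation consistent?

Yes

t (time) has dimensions [T].
F (force) has dimensions [L M T^-2].
p (momentum) has dimensions [L M T^-1].

Left side: [T]
Right side: [T]

Both sides have the same dimensions, so the equation is dimensionally consistent.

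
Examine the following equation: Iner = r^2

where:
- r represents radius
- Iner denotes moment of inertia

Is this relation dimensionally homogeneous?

No

r (radius) has dimensions [L].
Iner (moment of inertia) has dimensions [L^2 M].

Left side: [L^2 M]
Right side: [L^2]

The two sides have different dimensions, so the equation is NOT dimensionally consistent.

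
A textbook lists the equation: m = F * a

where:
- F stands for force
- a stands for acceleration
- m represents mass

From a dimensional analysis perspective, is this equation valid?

No

F (force) has dimensions [L M T^-2].
a (acceleration) has dimensions [L T^-2].
m (mass) has dimensions [M].

Left side: [M]
Right side: [L^2 M T^-4]

The two sides have different dimensions, so the equation is NOT dimensionally consistent.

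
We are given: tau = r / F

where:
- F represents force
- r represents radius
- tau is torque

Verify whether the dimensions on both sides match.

No

F (force) has dimensions [L M T^-2].
r (radius) has dimensions [L].
tau (torque) has dimensions [L^2 M T^-2].

Left side: [L^2 M T^-2]
Right side: [M^-1 T^2]

The two sides have different dimensions, so the equation is NOT dimensionally consistent.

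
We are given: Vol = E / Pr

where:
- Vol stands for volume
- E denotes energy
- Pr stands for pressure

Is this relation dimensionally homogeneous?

Yes

Vol (volume) has dimensions [L^3].
E (energy) has dimensions [L^2 M T^-2].
Pr (pressure) has dimensions [L^-1 M T^-2].

Left side: [L^3]
Right side: [L^3]

Both sides have the same dimensions, so the equation is dimensionally consistent.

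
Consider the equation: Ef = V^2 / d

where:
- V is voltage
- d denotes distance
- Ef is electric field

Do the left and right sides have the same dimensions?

No

V (voltage) has dimensions [I^-1 L^2 M T^-3].
d (distance) has dimensions [L].
Ef (electric field) has dimensions [I^-1 L M T^-3].

Left side: [I^-1 L M T^-3]
Right side: [I^-2 L^3 M^2 T^-6]

The two sides have different dimensions, so the equation is NOT dimensionally consistent.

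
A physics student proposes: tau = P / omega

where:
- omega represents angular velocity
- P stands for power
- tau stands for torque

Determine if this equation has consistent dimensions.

Yes

omega (angular velocity) has dimensions [T^-1].
P (power) has dimensions [L^2 M T^-3].
tau (torque) has dimensions [L^2 M T^-2].

Left side: [L^2 M T^-2]
Right side: [L^2 M T^-2]

Both sides have the same dimensions, so the equation is dimensionally consistent.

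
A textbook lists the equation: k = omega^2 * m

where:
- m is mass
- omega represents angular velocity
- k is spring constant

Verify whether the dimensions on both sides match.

Yes

m (mass) has dimensions [M].
omega (angular velocity) has dimensions [T^-1].
k (spring constant) has dimensions [M T^-2].

Left side: [M T^-2]
Right side: [M T^-2]

Both sides have the same dimensions, so the equation is dimensionally consistent.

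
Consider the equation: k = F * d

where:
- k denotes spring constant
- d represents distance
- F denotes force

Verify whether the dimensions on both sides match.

No

k (spring constant) has dimensions [M T^-2].
d (distance) has dimensions [L].
F (force) has dimensions [L M T^-2].

Left side: [M T^-2]
Right side: [L^2 M T^-2]

The two sides have different dimensions, so the equation is NOT dimensionally consistent.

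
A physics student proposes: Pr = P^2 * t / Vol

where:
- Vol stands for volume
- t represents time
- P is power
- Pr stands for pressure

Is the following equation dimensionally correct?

No

Vol (volume) has dimensions [L^3].
t (time) has dimensions [T].
P (power) has dimensions [L^2 M T^-3].
Pr (pressure) has dimensions [L^-1 M T^-2].

Left side: [L^-1 M T^-2]
Right side: [L M^2 T^-5]

The two sides have different dimensions, so the equation is NOT dimensionally consistent.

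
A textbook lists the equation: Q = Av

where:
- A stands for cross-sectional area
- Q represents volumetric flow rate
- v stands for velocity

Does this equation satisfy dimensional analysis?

Yes

A (cross-sectional area) has dimensions [L^2].
Q (volumetric flow rate) has dimensions [L^3 T^-1].
v (velocity) has dimensions [L T^-1].

Left side: [L^3 T^-1]
Right side: [L^3 T^-1]

Both sides have the same dimensions, so the equation is dimensionally consistent.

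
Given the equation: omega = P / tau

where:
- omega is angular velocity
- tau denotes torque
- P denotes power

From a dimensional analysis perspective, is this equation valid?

Yes

omega (angular velocity) has dimensions [T^-1].
tau (torque) has dimensions [L^2 M T^-2].
P (power) has dimensions [L^2 M T^-3].

Left side: [T^-1]
Right side: [T^-1]

Both sides have the same dimensions, so the equation is dimensionally consistent.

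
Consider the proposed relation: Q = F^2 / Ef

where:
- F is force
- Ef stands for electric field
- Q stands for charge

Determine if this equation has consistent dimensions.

No

F (force) has dimensions [L M T^-2].
Ef (electric field) has dimensions [I^-1 L M T^-3].
Q (charge) has dimensions [I T].

Left side: [I T]
Right side: [I L M T^-1]

The two sides have different dimensions, so the equation is NOT dimensionally consistent.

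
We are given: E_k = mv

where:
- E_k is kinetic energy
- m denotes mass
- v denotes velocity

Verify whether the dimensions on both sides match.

No

E_k (kinetic energy) has dimensions [L^2 M T^-2].
m (mass) has dimensions [M].
v (velocity) has dimensions [L T^-1].

Left side: [L^2 M T^-2]
Right side: [L M T^-1]

The two sides have different dimensions, so the equation is NOT dimensionally consistent.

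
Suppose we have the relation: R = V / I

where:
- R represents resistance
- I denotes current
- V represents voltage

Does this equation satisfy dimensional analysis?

Yes

R (resistance) has dimensions [I^-2 L^2 M T^-3].
I (current) has dimensions [I].
V (voltage) has dimensions [I^-1 L^2 M T^-3].

Left side: [I^-2 L^2 M T^-3]
Right side: [I^-2 L^2 M T^-3]

Both sides have the same dimensions, so the equation is dimensionally consistent.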